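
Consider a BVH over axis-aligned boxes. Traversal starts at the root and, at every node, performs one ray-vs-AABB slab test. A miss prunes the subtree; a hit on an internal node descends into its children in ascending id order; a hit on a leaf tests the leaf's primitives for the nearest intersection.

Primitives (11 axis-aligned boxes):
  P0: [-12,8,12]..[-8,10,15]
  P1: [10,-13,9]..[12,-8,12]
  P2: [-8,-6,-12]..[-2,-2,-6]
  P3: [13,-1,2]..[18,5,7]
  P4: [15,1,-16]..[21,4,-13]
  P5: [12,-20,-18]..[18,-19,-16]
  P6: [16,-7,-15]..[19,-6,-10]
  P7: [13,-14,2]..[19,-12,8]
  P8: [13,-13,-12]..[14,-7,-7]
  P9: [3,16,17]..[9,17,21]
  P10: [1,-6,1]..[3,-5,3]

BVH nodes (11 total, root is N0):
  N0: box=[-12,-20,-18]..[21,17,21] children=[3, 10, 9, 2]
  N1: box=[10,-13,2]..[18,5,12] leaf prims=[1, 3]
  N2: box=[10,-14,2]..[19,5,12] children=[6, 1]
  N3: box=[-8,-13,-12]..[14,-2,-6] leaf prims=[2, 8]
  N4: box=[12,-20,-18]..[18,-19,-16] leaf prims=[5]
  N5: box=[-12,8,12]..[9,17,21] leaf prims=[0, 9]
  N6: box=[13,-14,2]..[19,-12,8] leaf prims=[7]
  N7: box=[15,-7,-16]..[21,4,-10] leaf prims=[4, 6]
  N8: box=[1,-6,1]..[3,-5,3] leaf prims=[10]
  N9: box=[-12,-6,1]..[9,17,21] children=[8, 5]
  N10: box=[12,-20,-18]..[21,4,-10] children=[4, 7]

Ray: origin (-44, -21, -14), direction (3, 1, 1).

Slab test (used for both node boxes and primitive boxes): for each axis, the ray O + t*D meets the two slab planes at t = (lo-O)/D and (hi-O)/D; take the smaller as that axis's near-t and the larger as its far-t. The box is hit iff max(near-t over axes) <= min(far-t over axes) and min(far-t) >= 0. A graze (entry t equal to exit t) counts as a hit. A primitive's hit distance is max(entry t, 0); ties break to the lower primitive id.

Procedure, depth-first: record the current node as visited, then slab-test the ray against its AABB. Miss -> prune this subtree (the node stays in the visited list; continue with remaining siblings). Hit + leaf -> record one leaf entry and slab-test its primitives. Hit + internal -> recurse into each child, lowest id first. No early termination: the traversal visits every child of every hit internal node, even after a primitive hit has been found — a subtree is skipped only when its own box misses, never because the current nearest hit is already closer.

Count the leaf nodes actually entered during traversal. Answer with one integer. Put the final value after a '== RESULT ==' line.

Traverse from the root:
N0 x:[32/3,65/3] y:[1,38] z:[-4,35] -> hit [32/3,65/3], descend [2, 3, 9, 10]
  N2 x:[18,21] y:[7,26] z:[16,26] -> hit [18,21], descend [1, 6]
    N1 x:[18,62/3] y:[8,26] z:[16,26] -> hit [18,62/3] leaf, test {P1(miss), P3@t=20}
    N6 x:[19,21] y:[7,9] z:[16,22] -> miss, prune
  N3 x:[12,58/3] y:[8,19] z:[2,8] -> miss, prune
  N9 x:[32/3,53/3] y:[15,38] z:[15,35] -> hit [15,53/3], descend [5, 8]
    N5 x:[32/3,53/3] y:[29,38] z:[26,35] -> miss, prune
    N8 x:[15,47/3] y:[15,16] z:[15,17] -> hit [15,47/3] leaf, test {P10@t=15}
  N10 x:[56/3,65/3] y:[1,25] z:[-4,4] -> miss, prune

Visited [0, 2, 1, 6, 3, 9, 5, 8, 10]. Tests: 9 box, 2 leaf. Nearest: P10.

== RESULT ==
2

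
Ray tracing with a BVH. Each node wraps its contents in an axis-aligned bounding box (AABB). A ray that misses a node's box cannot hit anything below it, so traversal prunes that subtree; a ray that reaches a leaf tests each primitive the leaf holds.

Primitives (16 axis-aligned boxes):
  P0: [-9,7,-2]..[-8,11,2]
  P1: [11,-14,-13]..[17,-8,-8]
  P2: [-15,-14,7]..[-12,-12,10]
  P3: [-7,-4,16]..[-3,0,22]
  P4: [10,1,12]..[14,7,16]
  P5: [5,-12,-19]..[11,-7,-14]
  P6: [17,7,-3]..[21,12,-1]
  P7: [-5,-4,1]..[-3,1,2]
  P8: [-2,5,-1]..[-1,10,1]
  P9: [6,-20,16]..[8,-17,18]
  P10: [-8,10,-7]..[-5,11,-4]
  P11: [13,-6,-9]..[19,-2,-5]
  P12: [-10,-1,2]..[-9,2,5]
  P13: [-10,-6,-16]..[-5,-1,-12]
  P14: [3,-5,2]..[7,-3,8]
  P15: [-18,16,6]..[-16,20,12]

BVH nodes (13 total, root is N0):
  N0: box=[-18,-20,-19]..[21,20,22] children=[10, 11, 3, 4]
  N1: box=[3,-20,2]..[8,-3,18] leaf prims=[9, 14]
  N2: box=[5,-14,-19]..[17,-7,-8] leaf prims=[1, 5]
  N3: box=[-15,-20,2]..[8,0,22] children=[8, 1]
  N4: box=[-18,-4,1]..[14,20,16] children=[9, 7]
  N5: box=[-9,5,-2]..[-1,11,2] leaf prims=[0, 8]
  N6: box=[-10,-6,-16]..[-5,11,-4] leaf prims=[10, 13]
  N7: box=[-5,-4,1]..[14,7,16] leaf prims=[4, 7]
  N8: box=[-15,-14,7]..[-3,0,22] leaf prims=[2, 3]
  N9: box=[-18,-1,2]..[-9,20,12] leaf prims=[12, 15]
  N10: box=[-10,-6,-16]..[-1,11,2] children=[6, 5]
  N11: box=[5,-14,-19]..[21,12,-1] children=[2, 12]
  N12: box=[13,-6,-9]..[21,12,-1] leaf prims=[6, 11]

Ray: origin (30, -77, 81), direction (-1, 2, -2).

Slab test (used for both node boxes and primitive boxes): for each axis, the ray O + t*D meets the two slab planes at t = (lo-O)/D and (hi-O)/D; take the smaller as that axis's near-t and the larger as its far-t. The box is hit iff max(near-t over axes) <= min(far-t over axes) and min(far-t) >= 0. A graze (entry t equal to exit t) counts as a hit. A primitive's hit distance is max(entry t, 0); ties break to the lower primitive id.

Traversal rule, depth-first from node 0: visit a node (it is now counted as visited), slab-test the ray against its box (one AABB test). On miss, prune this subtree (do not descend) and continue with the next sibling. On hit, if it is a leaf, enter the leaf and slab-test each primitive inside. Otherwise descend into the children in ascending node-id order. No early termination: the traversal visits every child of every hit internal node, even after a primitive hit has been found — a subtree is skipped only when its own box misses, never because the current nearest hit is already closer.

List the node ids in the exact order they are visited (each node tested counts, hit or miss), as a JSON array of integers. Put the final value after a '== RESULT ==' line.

Traverse from the root:
N0 x:[9,48] y:[57/2,97/2] z:[59/2,50] -> hit [59/2,48], descend [3, 4, 10, 11]
  N3 x:[22,45] y:[57/2,77/2] z:[59/2,79/2] -> hit [59/2,77/2], descend [1, 8]
    N1 x:[22,27] y:[57/2,37] z:[63/2,79/2] -> miss, prune
    N8 x:[33,45] y:[63/2,77/2] z:[59/2,37] -> hit [33,37] leaf, test {P2(miss), P3(miss)}
  N4 x:[16,48] y:[73/2,97/2] z:[65/2,40] -> hit [73/2,40], descend [7, 9]
    N7 x:[16,35] y:[73/2,42] z:[65/2,40] -> miss, prune
    N9 x:[39,48] y:[38,97/2] z:[69/2,79/2] -> hit [39,79/2] leaf, test {P12@t=39, P15(miss)}
  N10 x:[31,40] y:[71/2,44] z:[79/2,97/2] -> hit [79/2,40], descend [5, 6]
    N5 x:[31,39] y:[41,44] z:[79/2,83/2] -> miss, prune
    N6 x:[35,40] y:[71/2,44] z:[85/2,97/2] -> miss, prune
  N11 x:[9,25] y:[63/2,89/2] z:[41,50] -> miss, prune

11 AABB tests over nodes [0, 3, 1, 8, 4, 7, 9, 10, 5, 6, 11]; 2 leaves entered; closest P12.

== RESULT ==
[0, 3, 1, 8, 4, 7, 9, 10, 5, 6, 11]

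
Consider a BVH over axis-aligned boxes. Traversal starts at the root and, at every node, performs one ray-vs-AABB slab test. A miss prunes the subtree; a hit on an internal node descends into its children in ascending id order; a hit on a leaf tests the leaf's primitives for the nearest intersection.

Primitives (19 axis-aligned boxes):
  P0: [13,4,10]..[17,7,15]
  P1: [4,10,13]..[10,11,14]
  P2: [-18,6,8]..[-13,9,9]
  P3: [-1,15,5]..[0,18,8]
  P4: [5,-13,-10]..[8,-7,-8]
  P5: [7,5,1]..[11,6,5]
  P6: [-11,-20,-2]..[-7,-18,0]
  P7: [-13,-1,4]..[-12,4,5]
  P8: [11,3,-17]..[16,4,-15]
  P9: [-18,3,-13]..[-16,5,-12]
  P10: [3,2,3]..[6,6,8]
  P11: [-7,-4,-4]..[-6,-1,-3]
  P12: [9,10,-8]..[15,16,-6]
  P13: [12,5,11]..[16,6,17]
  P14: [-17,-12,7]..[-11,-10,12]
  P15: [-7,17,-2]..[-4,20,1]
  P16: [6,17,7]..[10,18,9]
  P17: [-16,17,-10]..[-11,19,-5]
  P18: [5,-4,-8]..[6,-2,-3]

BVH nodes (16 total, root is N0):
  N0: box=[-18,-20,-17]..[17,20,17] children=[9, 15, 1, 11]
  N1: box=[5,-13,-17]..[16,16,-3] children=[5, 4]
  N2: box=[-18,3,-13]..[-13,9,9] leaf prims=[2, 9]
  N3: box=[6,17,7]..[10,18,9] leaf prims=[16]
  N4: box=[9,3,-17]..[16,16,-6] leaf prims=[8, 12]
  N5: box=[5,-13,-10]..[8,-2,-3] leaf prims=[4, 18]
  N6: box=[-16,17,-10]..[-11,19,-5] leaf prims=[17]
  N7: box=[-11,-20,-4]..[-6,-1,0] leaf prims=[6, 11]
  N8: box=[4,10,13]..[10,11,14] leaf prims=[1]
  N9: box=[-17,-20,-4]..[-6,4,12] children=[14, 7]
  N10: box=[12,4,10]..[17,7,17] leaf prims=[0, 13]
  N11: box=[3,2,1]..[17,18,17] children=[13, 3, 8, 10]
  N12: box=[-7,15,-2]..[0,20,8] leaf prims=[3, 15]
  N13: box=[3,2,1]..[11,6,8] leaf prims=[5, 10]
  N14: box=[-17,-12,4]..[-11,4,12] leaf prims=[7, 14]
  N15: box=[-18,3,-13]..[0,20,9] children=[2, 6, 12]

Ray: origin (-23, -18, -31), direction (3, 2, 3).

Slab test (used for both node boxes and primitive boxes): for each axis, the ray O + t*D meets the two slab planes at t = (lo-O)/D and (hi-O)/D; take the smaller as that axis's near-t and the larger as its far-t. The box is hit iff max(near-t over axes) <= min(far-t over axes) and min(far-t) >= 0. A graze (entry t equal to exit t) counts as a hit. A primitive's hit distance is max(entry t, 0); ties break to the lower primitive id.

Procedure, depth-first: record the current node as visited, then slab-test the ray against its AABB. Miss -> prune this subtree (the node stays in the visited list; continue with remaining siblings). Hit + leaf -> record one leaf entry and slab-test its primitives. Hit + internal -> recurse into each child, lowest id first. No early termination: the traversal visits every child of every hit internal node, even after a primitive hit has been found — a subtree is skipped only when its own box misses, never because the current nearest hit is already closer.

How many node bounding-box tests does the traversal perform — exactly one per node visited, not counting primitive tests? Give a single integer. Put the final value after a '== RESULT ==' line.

Trace the traversal:
N0 x:[5/3,40/3] y:[-1,19] z:[14/3,16] -> hit [14/3,40/3], descend [1, 9, 11, 15]
  N1 x:[28/3,13] y:[5/2,17] z:[14/3,28/3] -> hit [28/3,28/3], descend [4, 5]
    N4 x:[32/3,13] y:[21/2,17] z:[14/3,25/3] -> miss, prune
    N5 x:[28/3,31/3] y:[5/2,8] z:[7,28/3] -> miss, prune
  N9 x:[2,17/3] y:[-1,11] z:[9,43/3] -> miss, prune
  N11 x:[26/3,40/3] y:[10,18] z:[32/3,16] -> hit [32/3,40/3], descend [3, 8, 10, 13]
    N3 x:[29/3,11] y:[35/2,18] z:[38/3,40/3] -> miss, prune
    N8 x:[9,11] y:[14,29/2] z:[44/3,15] -> miss, prune
    N10 x:[35/3,40/3] y:[11,25/2] z:[41/3,16] -> miss, prune
    N13 x:[26/3,34/3] y:[10,12] z:[32/3,13] -> hit [32/3,34/3] leaf, test {P5(miss), P10(miss)}
  N15 x:[5/3,23/3] y:[21/2,19] z:[6,40/3] -> miss, prune

Summary -> nodes [0, 1, 4, 5, 9, 11, 3, 8, 10, 13, 15]; box-tests=11; leaf-entries=1; first=miss

== RESULT ==
11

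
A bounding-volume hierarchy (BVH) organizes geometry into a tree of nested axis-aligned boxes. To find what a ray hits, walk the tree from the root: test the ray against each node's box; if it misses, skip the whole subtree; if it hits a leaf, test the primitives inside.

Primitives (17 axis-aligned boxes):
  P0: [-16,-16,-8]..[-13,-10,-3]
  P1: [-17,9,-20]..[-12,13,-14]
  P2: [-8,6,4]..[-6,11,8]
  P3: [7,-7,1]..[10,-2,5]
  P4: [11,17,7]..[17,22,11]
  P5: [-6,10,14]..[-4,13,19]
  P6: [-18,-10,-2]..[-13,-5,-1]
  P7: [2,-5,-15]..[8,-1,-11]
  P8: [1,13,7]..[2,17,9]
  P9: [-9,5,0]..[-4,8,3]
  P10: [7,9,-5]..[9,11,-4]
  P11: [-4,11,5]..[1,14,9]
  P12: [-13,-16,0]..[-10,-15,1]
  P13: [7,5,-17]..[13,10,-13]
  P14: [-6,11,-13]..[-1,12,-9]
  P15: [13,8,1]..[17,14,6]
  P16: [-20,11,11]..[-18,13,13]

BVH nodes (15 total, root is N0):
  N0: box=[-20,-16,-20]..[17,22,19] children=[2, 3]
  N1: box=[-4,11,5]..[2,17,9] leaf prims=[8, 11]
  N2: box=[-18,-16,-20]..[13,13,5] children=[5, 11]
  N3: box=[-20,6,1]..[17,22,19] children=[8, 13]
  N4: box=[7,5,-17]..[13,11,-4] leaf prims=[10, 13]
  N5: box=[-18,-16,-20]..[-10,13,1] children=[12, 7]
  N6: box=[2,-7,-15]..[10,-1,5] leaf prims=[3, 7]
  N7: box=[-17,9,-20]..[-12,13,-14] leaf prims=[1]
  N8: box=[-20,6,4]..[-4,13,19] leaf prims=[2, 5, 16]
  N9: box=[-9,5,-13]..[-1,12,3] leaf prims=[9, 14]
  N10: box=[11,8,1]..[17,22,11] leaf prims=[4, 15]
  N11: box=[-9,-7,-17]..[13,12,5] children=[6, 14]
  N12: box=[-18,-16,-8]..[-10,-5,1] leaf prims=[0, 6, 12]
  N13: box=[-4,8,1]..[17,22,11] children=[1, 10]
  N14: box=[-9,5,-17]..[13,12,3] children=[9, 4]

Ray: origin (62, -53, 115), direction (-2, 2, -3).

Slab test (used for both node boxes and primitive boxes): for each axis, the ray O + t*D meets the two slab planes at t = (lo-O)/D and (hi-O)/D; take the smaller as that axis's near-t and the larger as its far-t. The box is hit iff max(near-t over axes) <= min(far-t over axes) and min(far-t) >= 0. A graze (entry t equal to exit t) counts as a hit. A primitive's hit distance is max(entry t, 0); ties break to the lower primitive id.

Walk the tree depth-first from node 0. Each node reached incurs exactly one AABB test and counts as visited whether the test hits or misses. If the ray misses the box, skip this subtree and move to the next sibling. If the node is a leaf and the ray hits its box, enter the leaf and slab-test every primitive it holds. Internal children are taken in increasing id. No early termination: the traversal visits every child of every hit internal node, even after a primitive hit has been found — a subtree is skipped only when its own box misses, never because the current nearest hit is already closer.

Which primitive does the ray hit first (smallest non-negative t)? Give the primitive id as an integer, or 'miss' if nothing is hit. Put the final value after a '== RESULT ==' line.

Trace the traversal:
N0 x:[45/2,41] y:[37/2,75/2] z:[32,45] -> hit [32,75/2], descend [2, 3]
  N2 x:[49/2,40] y:[37/2,33] z:[110/3,45] -> miss, prune
  N3 x:[45/2,41] y:[59/2,75/2] z:[32,38] -> hit [32,75/2], descend [8, 13]
    N8 x:[33,41] y:[59/2,33] z:[32,37] -> hit [33,33] leaf, test {P2(miss), P5@t=33, P16(miss)}
    N13 x:[45/2,33] y:[61/2,75/2] z:[104/3,38] -> miss, prune

order=[0, 2, 3, 8, 13]  |boxes|=5  |leaves|=1  hit=P5

== RESULT ==
5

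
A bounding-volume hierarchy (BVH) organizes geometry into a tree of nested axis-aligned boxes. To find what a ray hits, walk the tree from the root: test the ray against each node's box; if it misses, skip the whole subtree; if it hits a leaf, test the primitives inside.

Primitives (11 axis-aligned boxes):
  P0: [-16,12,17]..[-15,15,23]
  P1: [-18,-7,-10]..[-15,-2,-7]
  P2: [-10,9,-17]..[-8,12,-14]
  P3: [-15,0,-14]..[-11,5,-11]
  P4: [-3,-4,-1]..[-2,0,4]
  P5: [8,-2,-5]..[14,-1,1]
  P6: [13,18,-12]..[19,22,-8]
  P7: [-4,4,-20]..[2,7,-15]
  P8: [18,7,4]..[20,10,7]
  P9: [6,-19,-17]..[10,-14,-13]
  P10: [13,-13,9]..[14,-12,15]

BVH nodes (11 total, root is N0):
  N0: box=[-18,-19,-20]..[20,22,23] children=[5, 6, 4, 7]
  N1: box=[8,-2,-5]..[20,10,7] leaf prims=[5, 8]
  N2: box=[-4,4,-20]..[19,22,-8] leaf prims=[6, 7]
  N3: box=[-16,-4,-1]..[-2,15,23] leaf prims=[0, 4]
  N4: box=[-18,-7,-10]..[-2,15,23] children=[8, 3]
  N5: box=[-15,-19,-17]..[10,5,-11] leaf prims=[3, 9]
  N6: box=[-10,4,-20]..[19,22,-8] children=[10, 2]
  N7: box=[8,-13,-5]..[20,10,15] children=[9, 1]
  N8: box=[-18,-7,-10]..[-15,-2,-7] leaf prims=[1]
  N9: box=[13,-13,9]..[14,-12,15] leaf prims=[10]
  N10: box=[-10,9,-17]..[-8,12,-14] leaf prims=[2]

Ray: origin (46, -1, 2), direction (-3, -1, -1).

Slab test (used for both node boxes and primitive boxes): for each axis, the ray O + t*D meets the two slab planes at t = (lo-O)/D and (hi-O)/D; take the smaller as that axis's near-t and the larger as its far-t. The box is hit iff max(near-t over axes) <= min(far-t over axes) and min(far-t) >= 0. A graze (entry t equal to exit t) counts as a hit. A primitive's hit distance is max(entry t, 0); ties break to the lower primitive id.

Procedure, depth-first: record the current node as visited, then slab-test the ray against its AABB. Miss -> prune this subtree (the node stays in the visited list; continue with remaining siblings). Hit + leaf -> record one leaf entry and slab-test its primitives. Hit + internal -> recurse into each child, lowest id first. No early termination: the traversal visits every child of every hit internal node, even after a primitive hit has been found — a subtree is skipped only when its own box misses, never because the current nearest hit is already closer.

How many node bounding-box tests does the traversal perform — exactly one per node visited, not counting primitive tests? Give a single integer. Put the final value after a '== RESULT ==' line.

Trace the traversal:
N0 x:[26/3,64/3] y:[-23,18] z:[-21,22] -> hit [26/3,18], descend [4, 5, 6, 7]
  N4 x:[16,64/3] y:[-16,6] z:[-21,12] -> miss, prune
  N5 x:[12,61/3] y:[-6,18] z:[13,19] -> hit [13,18] leaf, test {P3(miss), P9(miss)}
  N6 x:[9,56/3] y:[-23,-5] z:[10,22] -> miss, prune
  N7 x:[26/3,38/3] y:[-11,12] z:[-13,7] -> miss, prune

order=[0, 4, 5, 6, 7]  |boxes|=5  |leaves|=1  hit=miss

== RESULT ==
5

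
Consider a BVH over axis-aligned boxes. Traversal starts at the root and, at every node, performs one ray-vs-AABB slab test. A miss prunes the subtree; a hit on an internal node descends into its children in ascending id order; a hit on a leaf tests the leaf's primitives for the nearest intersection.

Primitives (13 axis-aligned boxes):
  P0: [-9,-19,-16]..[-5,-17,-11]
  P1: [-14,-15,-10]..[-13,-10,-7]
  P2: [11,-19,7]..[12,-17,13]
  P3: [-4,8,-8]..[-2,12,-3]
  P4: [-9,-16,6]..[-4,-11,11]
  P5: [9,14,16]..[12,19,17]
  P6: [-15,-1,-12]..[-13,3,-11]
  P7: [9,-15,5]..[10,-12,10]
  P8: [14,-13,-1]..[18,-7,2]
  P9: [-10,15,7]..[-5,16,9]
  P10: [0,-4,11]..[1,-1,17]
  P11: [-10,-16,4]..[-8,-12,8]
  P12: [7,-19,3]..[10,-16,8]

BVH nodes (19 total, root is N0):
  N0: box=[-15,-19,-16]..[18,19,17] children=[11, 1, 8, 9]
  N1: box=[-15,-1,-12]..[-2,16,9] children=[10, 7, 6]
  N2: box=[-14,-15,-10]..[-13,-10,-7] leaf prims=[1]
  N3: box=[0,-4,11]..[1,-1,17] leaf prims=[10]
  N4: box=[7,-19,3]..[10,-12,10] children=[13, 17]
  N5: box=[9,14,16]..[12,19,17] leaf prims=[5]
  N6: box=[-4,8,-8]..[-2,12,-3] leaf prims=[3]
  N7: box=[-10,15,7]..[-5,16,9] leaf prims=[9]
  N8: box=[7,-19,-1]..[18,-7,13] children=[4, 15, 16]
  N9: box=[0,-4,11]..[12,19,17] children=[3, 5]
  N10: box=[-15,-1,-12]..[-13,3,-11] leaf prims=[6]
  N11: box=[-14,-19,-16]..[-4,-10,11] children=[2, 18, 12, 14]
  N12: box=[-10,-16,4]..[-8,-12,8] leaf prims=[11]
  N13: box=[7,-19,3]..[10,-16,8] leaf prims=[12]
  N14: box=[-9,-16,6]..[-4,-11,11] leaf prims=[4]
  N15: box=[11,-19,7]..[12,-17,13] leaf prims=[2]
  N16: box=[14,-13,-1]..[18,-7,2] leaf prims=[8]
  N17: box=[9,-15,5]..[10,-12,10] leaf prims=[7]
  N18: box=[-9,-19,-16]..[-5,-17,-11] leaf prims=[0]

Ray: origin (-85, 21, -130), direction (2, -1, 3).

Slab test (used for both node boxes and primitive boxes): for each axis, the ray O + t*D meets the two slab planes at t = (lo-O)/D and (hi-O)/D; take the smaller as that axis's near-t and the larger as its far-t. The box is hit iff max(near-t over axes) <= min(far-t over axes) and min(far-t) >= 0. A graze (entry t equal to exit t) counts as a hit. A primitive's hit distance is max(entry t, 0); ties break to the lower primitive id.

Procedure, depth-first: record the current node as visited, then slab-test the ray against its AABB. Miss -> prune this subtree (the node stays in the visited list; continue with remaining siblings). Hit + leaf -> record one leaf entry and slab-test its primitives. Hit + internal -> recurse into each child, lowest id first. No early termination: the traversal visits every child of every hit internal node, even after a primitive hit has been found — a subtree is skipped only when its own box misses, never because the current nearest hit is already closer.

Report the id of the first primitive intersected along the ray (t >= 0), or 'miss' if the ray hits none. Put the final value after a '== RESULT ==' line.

Walk:
N0 x:[35,103/2] y:[2,40] z:[38,49] -> hit [38,40], descend [1, 8, 9, 11]
  N1 x:[35,83/2] y:[5,22] z:[118/3,139/3] -> miss, prune
  N8 x:[46,103/2] y:[28,40] z:[43,143/3] -> miss, prune
  N9 x:[85/2,97/2] y:[2,25] z:[47,49] -> miss, prune
  N11 x:[71/2,81/2] y:[31,40] z:[38,47] -> hit [38,40], descend [2, 12, 14, 18]
    N2 x:[71/2,36] y:[31,36] z:[40,41] -> miss, prune
    N12 x:[75/2,77/2] y:[33,37] z:[134/3,46] -> miss, prune
    N14 x:[38,81/2] y:[32,37] z:[136/3,47] -> miss, prune
    N18 x:[38,40] y:[38,40] z:[38,119/3] -> hit [38,119/3] leaf, test {P0@t=38}

Visited [0, 1, 8, 9, 11, 2, 12, 14, 18]. Tests: 9 box, 1 leaf. Nearest: P0.

== RESULT ==
0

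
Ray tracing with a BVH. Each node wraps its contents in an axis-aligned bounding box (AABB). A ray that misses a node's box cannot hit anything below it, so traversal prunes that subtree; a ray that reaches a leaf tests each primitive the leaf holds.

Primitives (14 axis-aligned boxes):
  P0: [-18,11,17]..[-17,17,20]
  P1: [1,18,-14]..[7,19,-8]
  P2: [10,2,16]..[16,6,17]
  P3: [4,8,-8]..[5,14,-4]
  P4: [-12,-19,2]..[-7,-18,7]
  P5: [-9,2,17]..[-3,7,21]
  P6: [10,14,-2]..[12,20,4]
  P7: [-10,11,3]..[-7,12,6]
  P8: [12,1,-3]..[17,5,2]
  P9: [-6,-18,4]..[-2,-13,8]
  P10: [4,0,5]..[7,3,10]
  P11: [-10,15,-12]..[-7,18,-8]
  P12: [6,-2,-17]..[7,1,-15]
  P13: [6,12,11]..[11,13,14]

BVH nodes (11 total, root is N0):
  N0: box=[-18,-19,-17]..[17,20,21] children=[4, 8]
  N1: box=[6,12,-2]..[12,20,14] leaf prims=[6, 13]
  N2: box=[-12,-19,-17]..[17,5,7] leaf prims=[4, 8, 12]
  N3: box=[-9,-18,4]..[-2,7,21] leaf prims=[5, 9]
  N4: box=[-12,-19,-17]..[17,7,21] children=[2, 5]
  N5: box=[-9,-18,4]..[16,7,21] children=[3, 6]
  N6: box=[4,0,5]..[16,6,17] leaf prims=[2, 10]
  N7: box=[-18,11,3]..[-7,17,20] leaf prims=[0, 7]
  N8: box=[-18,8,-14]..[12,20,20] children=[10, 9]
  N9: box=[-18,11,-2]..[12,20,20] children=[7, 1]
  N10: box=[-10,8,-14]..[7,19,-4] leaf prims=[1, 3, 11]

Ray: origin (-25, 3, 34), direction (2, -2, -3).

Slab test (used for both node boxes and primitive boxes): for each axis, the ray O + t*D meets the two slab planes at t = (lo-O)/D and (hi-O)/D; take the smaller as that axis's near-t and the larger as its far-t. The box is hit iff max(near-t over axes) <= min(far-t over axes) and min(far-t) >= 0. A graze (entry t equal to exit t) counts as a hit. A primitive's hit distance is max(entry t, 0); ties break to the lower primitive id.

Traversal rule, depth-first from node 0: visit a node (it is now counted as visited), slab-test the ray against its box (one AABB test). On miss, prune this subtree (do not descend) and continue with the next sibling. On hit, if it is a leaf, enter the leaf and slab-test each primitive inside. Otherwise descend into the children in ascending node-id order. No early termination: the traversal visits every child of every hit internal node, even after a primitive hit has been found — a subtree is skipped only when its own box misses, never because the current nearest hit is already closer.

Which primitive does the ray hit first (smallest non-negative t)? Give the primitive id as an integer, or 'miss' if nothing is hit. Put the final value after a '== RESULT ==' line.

Traverse from the root:
N0 x:[7/2,21] y:[-17/2,11] z:[13/3,17] -> hit [13/3,11], descend [4, 8]
  N4 x:[13/2,21] y:[-2,11] z:[13/3,17] -> hit [13/2,11], descend [2, 5]
    N2 x:[13/2,21] y:[-1,11] z:[9,17] -> hit [9,11] leaf, test {P4(miss), P8(miss), P12(miss)}
    N5 x:[8,41/2] y:[-2,21/2] z:[13/3,10] -> hit [8,10], descend [3, 6]
      N3 x:[8,23/2] y:[-2,21/2] z:[13/3,10] -> hit [8,10] leaf, test {P5(miss), P9@t=19/2}
      N6 x:[29/2,41/2] y:[-3/2,3/2] z:[17/3,29/3] -> miss, prune
  N8 x:[7/2,37/2] y:[-17/2,-5/2] z:[14/3,16] -> miss, prune

order=[0, 4, 2, 5, 3, 6, 8]  |boxes|=7  |leaves|=2  hit=P9

== RESULT ==
9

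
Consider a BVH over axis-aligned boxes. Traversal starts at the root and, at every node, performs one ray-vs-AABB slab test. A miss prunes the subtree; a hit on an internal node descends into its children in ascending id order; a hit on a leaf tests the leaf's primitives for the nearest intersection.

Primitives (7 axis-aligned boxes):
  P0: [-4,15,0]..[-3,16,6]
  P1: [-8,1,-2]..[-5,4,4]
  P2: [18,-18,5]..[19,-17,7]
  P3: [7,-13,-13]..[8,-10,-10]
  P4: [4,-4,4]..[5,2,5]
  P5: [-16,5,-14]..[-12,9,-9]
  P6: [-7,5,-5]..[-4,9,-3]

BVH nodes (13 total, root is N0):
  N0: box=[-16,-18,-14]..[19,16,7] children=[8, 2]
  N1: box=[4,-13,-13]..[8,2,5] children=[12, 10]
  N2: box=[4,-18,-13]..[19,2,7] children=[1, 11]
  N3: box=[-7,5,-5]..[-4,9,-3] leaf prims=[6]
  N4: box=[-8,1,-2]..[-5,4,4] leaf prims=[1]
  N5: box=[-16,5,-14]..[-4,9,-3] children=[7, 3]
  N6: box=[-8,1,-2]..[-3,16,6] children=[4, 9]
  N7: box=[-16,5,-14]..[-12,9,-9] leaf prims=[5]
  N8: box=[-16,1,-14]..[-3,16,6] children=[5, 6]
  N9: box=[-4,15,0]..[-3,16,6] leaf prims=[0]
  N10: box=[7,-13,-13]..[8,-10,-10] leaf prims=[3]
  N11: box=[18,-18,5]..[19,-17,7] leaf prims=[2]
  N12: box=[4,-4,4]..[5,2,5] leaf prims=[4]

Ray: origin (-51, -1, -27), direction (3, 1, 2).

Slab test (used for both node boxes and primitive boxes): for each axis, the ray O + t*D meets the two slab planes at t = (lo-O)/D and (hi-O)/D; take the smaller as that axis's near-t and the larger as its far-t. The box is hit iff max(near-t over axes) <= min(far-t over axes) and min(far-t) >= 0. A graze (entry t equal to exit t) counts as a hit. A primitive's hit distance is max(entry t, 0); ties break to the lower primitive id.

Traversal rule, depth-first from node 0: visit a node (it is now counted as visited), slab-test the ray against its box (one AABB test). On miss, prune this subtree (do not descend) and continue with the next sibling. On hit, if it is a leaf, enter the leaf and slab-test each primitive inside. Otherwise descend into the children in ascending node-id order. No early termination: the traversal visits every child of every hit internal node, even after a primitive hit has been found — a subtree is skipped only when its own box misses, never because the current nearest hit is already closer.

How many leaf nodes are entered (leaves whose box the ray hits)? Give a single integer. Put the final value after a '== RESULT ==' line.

Walk:
N0 x:[35/3,70/3] y:[-17,17] z:[13/2,17] -> hit [35/3,17], descend [2, 8]
  N2 x:[55/3,70/3] y:[-17,3] z:[7,17] -> miss, prune
  N8 x:[35/3,16] y:[2,17] z:[13/2,33/2] -> hit [35/3,16], descend [5, 6]
    N5 x:[35/3,47/3] y:[6,10] z:[13/2,12] -> miss, prune
    N6 x:[43/3,16] y:[2,17] z:[25/2,33/2] -> hit [43/3,16], descend [4, 9]
      N4 x:[43/3,46/3] y:[2,5] z:[25/2,31/2] -> miss, prune
      N9 x:[47/3,16] y:[16,17] z:[27/2,33/2] -> hit [16,16] leaf, test {P0@t=16}

7 AABB tests over nodes [0, 2, 8, 5, 6, 4, 9]; 1 leaf entered; closest P0.

== RESULT ==
1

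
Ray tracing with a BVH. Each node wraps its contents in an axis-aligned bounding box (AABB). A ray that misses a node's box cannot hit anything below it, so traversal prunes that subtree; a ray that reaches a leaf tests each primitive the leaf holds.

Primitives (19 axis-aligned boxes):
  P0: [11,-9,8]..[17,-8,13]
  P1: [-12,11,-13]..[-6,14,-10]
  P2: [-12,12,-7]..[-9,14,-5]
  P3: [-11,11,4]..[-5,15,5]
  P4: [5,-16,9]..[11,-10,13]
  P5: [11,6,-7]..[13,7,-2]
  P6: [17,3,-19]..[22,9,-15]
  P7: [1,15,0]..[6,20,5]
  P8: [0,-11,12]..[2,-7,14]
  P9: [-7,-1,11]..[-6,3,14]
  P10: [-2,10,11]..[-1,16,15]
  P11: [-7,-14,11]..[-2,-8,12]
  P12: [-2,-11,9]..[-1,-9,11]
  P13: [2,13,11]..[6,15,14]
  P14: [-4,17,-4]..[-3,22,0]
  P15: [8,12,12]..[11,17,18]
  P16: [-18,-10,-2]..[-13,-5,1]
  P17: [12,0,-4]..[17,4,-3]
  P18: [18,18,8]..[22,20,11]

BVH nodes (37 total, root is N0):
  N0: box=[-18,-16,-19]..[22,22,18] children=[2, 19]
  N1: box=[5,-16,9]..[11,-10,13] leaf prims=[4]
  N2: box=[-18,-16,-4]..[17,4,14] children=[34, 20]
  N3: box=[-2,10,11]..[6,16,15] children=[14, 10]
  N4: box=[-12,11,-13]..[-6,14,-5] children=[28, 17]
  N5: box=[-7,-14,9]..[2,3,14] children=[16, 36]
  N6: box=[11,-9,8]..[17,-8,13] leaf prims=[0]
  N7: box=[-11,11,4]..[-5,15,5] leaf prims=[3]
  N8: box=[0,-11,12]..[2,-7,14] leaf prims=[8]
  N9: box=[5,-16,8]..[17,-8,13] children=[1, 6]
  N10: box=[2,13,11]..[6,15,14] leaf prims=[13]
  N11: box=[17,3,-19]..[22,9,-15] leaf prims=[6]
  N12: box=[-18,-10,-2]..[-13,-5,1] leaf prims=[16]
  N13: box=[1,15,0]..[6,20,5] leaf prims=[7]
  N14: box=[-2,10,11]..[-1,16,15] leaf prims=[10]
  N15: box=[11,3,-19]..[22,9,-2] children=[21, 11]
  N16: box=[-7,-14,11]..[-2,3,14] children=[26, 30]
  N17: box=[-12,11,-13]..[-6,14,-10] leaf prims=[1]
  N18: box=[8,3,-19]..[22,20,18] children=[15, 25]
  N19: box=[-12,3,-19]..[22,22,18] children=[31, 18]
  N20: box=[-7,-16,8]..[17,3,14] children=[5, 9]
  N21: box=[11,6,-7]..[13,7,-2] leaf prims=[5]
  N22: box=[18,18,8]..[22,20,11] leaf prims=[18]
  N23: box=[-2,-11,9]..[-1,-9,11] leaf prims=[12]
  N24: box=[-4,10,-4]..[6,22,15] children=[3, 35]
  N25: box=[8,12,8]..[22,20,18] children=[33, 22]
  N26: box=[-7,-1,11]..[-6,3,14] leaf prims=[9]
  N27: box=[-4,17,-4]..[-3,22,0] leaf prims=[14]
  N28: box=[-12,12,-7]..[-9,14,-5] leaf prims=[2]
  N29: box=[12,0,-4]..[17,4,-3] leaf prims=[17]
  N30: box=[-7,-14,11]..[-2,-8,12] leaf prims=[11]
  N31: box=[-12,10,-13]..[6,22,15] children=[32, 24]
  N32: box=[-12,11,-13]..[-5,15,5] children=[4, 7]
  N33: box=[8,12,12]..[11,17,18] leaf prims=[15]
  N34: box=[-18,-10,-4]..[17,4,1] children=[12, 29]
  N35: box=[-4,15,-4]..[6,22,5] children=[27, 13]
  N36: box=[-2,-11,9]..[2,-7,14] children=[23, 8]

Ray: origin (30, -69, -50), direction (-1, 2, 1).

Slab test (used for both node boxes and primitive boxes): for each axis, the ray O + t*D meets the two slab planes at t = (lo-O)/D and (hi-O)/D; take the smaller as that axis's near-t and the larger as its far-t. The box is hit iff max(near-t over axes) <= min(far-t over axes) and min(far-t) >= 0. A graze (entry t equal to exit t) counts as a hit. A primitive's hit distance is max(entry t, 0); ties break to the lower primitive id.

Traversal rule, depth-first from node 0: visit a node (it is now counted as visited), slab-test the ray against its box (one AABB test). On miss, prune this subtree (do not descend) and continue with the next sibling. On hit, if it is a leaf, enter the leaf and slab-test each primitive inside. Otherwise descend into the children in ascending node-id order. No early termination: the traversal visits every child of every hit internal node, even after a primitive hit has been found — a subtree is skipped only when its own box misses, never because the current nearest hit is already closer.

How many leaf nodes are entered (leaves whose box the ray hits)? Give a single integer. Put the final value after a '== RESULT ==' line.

Traverse from the root:
N0 x:[8,48] y:[53/2,91/2] z:[31,68] -> hit [31,91/2], descend [2, 19]
  N2 x:[13,48] y:[53/2,73/2] z:[46,64] -> miss, prune
  N19 x:[8,42] y:[36,91/2] z:[31,68] -> hit [36,42], descend [18, 31]
    N18 x:[8,22] y:[36,89/2] z:[31,68] -> miss, prune
    N31 x:[24,42] y:[79/2,91/2] z:[37,65] -> hit [79/2,42], descend [24, 32]
      N24 x:[24,34] y:[79/2,91/2] z:[46,65] -> miss, prune
      N32 x:[35,42] y:[40,42] z:[37,55] -> hit [40,42], descend [4, 7]
        N4 x:[36,42] y:[40,83/2] z:[37,45] -> hit [40,83/2], descend [17, 28]
          N17 x:[36,42] y:[40,83/2] z:[37,40] -> hit [40,40] leaf, test {P1@t=40}
          N28 x:[39,42] y:[81/2,83/2] z:[43,45] -> miss, prune
        N7 x:[35,41] y:[40,42] z:[54,55] -> miss, prune

Summary -> nodes [0, 2, 19, 18, 31, 24, 32, 4, 17, 28, 7]; box-tests=11; leaf-entries=1; first=P1

== RESULT ==
1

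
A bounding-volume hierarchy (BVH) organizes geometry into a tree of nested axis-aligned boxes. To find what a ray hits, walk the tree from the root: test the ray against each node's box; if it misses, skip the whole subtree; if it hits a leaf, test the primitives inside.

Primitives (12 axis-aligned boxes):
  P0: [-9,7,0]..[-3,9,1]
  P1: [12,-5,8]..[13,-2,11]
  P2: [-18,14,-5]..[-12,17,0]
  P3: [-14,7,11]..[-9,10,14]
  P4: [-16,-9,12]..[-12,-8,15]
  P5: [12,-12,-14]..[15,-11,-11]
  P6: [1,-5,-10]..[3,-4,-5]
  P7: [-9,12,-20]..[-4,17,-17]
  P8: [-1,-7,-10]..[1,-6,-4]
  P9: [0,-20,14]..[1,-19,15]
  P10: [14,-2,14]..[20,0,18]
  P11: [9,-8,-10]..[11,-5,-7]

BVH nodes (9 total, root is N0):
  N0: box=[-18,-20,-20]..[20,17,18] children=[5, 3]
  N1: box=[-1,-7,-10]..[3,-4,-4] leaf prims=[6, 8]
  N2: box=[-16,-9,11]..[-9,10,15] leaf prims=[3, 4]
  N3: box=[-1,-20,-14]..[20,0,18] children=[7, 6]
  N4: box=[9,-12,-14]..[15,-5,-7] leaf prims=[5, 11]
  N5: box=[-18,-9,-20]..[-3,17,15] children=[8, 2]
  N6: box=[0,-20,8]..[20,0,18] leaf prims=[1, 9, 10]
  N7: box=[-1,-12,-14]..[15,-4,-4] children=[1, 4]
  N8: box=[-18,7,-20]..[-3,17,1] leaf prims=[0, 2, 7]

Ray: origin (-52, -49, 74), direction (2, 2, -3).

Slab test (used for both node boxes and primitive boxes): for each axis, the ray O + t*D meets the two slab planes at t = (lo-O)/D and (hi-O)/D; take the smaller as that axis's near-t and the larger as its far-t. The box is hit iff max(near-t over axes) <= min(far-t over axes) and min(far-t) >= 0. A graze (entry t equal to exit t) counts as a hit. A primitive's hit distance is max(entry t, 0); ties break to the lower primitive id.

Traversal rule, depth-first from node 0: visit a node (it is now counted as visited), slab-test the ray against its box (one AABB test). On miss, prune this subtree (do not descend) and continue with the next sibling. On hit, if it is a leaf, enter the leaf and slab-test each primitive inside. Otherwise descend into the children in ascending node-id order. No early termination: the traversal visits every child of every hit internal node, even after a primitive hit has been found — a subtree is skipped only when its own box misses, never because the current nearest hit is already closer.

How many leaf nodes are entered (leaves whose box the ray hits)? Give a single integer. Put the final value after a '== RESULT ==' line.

Traverse from the root:
N0 x:[17,36] y:[29/2,33] z:[56/3,94/3] -> hit [56/3,94/3], descend [3, 5]
  N3 x:[51/2,36] y:[29/2,49/2] z:[56/3,88/3] -> miss, prune
  N5 x:[17,49/2] y:[20,33] z:[59/3,94/3] -> hit [20,49/2], descend [2, 8]
    N2 x:[18,43/2] y:[20,59/2] z:[59/3,21] -> hit [20,21] leaf, test {P3(miss), P4@t=20}
    N8 x:[17,49/2] y:[28,33] z:[73/3,94/3] -> miss, prune

Summary -> nodes [0, 3, 5, 2, 8]; box-tests=5; leaf-entries=1; first=P4

== RESULT ==
1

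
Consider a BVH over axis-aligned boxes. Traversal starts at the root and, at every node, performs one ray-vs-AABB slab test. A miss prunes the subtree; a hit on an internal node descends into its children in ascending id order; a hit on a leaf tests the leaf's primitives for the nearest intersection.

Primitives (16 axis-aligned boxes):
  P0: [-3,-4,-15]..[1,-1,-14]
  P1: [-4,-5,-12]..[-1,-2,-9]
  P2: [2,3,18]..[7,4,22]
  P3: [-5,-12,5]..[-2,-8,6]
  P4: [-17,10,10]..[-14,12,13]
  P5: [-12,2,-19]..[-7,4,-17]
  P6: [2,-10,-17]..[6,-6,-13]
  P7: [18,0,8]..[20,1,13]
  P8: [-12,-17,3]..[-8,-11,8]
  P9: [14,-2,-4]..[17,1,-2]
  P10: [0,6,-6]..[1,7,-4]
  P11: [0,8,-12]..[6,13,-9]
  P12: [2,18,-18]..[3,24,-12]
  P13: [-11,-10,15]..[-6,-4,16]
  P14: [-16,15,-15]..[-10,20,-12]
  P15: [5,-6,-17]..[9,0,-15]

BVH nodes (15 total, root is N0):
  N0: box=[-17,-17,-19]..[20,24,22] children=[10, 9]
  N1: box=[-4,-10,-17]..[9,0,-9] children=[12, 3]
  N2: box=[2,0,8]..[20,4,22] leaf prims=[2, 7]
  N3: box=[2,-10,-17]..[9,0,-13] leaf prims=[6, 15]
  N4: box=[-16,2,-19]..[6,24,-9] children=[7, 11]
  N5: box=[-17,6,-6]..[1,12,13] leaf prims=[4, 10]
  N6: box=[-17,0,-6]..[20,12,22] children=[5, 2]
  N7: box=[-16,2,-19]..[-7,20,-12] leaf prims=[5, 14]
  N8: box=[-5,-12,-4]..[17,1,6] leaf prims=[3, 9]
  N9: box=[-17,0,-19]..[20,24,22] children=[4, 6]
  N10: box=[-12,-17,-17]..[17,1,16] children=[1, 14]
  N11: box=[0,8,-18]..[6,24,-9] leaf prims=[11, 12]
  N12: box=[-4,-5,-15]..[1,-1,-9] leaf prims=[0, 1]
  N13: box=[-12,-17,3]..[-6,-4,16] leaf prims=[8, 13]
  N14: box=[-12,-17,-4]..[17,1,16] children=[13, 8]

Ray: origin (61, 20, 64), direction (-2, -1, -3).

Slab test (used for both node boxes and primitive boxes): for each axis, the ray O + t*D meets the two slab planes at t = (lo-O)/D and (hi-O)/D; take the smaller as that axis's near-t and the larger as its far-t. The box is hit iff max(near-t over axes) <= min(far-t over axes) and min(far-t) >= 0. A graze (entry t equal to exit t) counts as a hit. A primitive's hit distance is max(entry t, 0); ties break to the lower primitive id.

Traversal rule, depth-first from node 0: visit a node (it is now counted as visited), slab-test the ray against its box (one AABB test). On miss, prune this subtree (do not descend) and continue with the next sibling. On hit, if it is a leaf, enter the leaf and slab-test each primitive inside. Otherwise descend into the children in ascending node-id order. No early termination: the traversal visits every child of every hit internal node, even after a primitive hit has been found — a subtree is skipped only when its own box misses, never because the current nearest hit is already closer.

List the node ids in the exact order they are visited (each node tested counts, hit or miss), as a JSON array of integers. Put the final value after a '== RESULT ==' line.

Traverse from the root:
N0 x:[41/2,39] y:[-4,37] z:[14,83/3] -> hit [41/2,83/3], descend [9, 10]
  N9 x:[41/2,39] y:[-4,20] z:[14,83/3] -> miss, prune
  N10 x:[22,73/2] y:[19,37] z:[16,27] -> hit [22,27], descend [1, 14]
    N1 x:[26,65/2] y:[20,30] z:[73/3,27] -> hit [26,27], descend [3, 12]
      N3 x:[26,59/2] y:[20,30] z:[77/3,27] -> hit [26,27] leaf, test {P6(miss), P15(miss)}
      N12 x:[30,65/2] y:[21,25] z:[73/3,79/3] -> miss, prune
    N14 x:[22,73/2] y:[19,37] z:[16,68/3] -> hit [22,68/3], descend [8, 13]
      N8 x:[22,33] y:[19,32] z:[58/3,68/3] -> hit [22,68/3] leaf, test {P3(miss), P9@t=22}
      N13 x:[67/2,73/2] y:[24,37] z:[16,61/3] -> miss, prune

Visited [0, 9, 10, 1, 3, 12, 14, 8, 13]. Tests: 9 box, 2 leaf. Nearest: P9.

== RESULT ==
[0, 9, 10, 1, 3, 12, 14, 8, 13]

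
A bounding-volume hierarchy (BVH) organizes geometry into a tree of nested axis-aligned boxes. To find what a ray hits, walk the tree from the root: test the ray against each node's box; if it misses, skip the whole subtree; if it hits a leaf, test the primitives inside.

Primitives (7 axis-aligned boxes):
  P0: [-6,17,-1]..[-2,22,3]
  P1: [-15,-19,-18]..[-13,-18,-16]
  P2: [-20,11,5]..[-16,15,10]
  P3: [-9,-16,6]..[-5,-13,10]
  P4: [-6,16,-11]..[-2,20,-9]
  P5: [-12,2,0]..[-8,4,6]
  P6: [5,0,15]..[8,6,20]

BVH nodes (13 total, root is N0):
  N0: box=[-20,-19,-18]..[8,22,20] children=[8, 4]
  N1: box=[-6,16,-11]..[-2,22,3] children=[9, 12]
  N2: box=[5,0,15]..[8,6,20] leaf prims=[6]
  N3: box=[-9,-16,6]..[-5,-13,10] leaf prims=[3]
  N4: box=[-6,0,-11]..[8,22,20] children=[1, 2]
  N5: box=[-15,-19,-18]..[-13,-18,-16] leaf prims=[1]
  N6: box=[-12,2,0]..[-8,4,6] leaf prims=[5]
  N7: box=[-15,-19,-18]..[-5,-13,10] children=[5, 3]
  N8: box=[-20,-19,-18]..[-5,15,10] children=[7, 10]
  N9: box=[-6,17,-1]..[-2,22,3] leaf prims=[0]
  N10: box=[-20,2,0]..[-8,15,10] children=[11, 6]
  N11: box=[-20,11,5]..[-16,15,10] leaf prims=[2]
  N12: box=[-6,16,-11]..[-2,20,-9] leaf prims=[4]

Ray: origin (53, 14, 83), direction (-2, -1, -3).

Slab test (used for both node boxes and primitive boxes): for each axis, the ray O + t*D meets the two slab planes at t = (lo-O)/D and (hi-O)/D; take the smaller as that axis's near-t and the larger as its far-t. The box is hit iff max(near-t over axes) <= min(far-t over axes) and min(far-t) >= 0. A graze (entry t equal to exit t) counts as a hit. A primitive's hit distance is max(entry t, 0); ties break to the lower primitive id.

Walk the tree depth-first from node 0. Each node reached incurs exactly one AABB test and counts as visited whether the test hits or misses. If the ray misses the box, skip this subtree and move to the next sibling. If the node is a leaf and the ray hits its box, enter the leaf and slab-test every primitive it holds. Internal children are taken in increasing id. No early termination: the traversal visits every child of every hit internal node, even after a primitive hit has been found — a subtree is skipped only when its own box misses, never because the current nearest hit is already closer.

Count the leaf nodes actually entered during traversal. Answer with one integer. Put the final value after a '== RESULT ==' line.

Traverse from the root:
N0 x:[45/2,73/2] y:[-8,33] z:[21,101/3] -> hit [45/2,33], descend [4, 8]
  N4 x:[45/2,59/2] y:[-8,14] z:[21,94/3] -> miss, prune
  N8 x:[29,73/2] y:[-1,33] z:[73/3,101/3] -> hit [29,33], descend [7, 10]
    N7 x:[29,34] y:[27,33] z:[73/3,101/3] -> hit [29,33], descend [3, 5]
      N3 x:[29,31] y:[27,30] z:[73/3,77/3] -> miss, prune
      N5 x:[33,34] y:[32,33] z:[33,101/3] -> hit [33,33] leaf, test {P1@t=33}
    N10 x:[61/2,73/2] y:[-1,12] z:[73/3,83/3] -> miss, prune

order=[0, 4, 8, 7, 3, 5, 10]  |boxes|=7  |leaves|=1  hit=P1

== RESULT ==
1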